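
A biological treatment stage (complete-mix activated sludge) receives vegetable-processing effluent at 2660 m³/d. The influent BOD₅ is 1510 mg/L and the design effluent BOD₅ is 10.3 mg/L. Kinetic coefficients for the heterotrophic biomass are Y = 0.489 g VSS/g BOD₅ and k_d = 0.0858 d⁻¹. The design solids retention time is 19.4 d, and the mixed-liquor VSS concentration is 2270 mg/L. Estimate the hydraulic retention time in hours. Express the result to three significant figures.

τ ≈ 56.5 h

Rearranging the biomass balance for a CMAS with decay, V = Y·Q·ΔS·θ_c / [X·(1+k_d θ_c)] = 0.489 × 2660 × (1510 − 10.3) × 19.4 / [2270 × (1 + 0.0858 × 19.4)] = 3.78×10^7 / 6048 = 6257 m³.
τ = V/Q = 6257/2660 = 2.352 d, or 56.45 h.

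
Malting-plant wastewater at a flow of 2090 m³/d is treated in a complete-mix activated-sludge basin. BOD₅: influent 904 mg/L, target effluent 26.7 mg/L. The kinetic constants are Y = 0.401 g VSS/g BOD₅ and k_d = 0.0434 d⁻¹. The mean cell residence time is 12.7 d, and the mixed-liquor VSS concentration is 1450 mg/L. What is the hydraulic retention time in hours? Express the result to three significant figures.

From the SRT design equation V = Y Q (S₀−S) θ_c / [X (1 + k_d θ_c)] = 0.401 × 2090 × (904 − 26.7) × 12.7 / [1450 × (1 + 0.0434 × 12.7)] = 9.34×10^6 / 2249 = 4152 m³.
Hydraulic retention time τ = V/Q = 4152 / 2090 = 1.986 d = 47.67 h.

τ ≈ 47.7 h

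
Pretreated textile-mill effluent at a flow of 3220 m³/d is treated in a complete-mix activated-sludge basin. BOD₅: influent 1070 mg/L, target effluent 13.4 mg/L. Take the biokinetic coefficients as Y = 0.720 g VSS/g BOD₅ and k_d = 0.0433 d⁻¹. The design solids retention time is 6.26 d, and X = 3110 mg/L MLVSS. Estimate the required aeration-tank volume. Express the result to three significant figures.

Rearranging the biomass balance for a CMAS with decay, V = Y·Q·ΔS·θ_c / [X·(1+k_d θ_c)] = 0.720 × 3220 × (1070 − 13.4) × 6.26 / [3110 × (1 + 0.0433 × 6.26)] = 1.53×10^7 / 3953 = 3879 m³.

V ≈ 3880 m³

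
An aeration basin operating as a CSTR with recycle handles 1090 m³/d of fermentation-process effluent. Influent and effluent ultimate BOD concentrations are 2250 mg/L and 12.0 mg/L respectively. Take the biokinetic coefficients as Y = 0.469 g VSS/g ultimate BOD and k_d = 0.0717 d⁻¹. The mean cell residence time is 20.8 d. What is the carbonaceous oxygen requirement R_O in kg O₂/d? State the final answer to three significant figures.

R_O ≈ 1790 kg O₂/d

Observed yield with endogenous decay: Y_obs = Y / (1 + k_d·θ_c) = 0.469 / (1 + 0.0717 × 20.8) = 0.469 / 2.491 = 0.1883 g VSS/g ultimate BOD.
Substrate removed = Q·(S₀ − S) = 1090 m³/d × (2250 − 12.0) g/m³ = 2.44×10^6 g/d = 2439 kg/d.
Net sludge production P_X = 0.1883 × 2439 = 459.2 kg VSS/d.
R_O = Q·ΔS − 1.42 P_X = 2439 − 652.1 = 1787 kg O₂/d.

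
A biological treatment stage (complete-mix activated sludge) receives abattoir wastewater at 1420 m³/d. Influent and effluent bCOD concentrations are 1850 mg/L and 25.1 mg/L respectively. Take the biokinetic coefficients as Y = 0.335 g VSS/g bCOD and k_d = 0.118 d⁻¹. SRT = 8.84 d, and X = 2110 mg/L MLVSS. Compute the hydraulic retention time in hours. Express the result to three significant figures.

τ ≈ 30.1 h

Rearranging the biomass balance for a CMAS with decay, V = Y·Q·ΔS·θ_c / [X·(1+k_d θ_c)] = 0.335 × 1420 × (1850 − 25.1) × 8.84 / [2110 × (1 + 0.118 × 8.84)] = 7.67×10^6 / 4311 = 1780 m³.
Hydraulic retention time τ = V/Q = 1780 / 1420 = 1.254 d = 30.09 h.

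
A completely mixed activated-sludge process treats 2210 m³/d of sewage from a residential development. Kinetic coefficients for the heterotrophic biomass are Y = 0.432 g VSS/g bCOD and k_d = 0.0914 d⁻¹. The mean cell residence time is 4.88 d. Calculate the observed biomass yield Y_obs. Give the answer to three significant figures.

Y_obs ≈ 0.299 g VSS/g bCOD

Observed yield with endogenous decay: Y_obs = Y / (1 + k_d·θ_c) = 0.432 / (1 + 0.0914 × 4.88) = 0.432 / 1.446 = 0.2987 g VSS/g bCOD.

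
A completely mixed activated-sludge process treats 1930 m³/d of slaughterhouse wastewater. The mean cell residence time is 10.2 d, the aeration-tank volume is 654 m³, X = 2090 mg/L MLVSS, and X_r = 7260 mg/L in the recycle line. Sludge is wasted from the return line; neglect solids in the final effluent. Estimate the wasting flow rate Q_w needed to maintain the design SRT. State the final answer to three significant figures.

Q_w ≈ 18.5 m³/d

Wasting from the return line (neglecting effluent solids): Q_w = V·X / (θ_c·X_r) = 654.0 × 2090 / (10.2 × 7260) = 18.46 m³/d.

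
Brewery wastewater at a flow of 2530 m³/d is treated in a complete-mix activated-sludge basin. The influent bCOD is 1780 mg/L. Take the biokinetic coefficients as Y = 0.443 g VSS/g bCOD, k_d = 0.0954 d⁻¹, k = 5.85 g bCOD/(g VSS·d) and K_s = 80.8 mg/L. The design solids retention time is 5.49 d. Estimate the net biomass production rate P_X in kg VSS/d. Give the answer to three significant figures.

For a completely mixed reactor with recycle the Lawrence–McCarty relation gives S = K_s·(1 + k_d·θ_c) / [θ_c·(Y·k − k_d) − 1] = 80.8 × (1 + 0.0954 × 5.49) / [5.49 × (0.443 × 5.85 − 0.0954) − 1] = 123.1 / 12.70 = 9.691 mg/L.
Correct the yield for decay: Y_obs = Y/(1 + k_d θ_c) = 0.443 / (1 + 0.0954 × 5.49) = 0.443 / 1.524 = 0.2907.
ΔS = 1780 − 9.69 = 1770 mg/L, so the substrate removal rate is 2530 × 1770/1000 = 4479 kg bCOD/d.
Biomass produced: P_X = Y_obs·Q·ΔS = 0.2907 × 4479 ≈ 1302 kg VSS/d.

P_X ≈ 1300 kg VSS/d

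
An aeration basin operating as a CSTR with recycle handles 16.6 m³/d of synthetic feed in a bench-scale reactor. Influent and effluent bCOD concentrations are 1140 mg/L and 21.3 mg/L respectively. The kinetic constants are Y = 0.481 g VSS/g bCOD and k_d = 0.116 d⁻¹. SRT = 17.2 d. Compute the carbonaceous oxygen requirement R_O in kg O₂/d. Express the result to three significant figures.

Observed yield with endogenous decay: Y_obs = Y / (1 + k_d·θ_c) = 0.481 / (1 + 0.116 × 17.2) = 0.481 / 2.995 = 0.1606 g VSS/g bCOD.
Mass of bCOD removed per day: Q(S₀ − S) = 16.6 × 1119 g/m³ = 18.57 kg/d.
P_X = Y_obs·Q·(S₀ − S) = 0.1606 × 18.57 = 2.982 kg VSS/d.
Carbonaceous O₂ demand = substrate oxidised − cell-mass equivalent = 18.57 − 1.42 × 2.982 = 14.34 kg O₂/d.

R_O ≈ 14.3 kg O₂/d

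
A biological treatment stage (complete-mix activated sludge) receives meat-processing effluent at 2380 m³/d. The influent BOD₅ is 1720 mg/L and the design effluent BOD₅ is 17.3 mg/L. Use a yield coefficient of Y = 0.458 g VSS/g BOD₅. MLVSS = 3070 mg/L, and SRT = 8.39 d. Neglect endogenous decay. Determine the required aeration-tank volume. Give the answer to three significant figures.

V ≈ 5070 m³

Biomass mass balance (decay neglected): V·X = Y·Q·(S₀ − S)·θ_c, so V = 0.458 × 2380 × (1720 − 17.3) × 8.39 / 3070 = 5072 m³.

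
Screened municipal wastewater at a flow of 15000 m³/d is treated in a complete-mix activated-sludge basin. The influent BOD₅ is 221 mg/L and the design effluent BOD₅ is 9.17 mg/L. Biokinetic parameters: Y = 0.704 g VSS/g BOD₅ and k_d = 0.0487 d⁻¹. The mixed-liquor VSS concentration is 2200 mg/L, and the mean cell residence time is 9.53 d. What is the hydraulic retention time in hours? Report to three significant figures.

τ ≈ 10.6 h

From the SRT design equation V = Y Q (S₀−S) θ_c / [X (1 + k_d θ_c)] = 0.704 × 15000 × (221 − 9.17) × 9.53 / [2200 × (1 + 0.0487 × 9.53)] = 2.13×10^7 / 3221 = 6618 m³.
HRT = V/Q = 6618 m³ / 15000 m³·d⁻¹ = 0.4412 d × 24 = 10.59 h.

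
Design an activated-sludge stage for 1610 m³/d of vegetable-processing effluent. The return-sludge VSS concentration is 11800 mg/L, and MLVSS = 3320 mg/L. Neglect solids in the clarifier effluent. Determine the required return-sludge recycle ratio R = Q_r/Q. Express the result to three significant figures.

Solids balance on the clarifier gives (1+R)X = R·X_r, so R = X/(X_r − X) = 3320 / (11800 − 3320) = 0.3915.

R ≈ 0.392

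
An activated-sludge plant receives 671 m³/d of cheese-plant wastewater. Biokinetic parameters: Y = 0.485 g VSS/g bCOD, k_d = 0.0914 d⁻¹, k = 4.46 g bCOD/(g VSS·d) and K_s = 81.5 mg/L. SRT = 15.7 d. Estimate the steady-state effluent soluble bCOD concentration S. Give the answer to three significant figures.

For a completely mixed reactor with recycle the Lawrence–McCarty relation gives S = K_s·(1 + k_d·θ_c) / [θ_c·(Y·k − k_d) − 1] = 81.5 × (1 + 0.0914 × 15.7) / [15.7 × (0.485 × 4.46 − 0.0914) − 1] = 198.5 / 31.53 = 6.295 mg/L.

S ≈ 6.29 mg/L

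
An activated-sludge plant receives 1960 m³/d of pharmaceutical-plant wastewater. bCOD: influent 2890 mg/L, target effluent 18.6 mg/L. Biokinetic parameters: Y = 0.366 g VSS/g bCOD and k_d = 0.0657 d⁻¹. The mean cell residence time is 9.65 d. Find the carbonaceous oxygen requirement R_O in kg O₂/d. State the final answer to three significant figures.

R_O ≈ 3840 kg O₂/d

Observed yield with endogenous decay: Y_obs = Y / (1 + k_d·θ_c) = 0.366 / (1 + 0.0657 × 9.65) = 0.366 / 1.634 = 0.2240 g VSS/g bCOD.
ΔS = 2890 − 18.6 = 2871 mg/L, so the substrate removal rate is 1960 × 2871/1000 = 5628 kg bCOD/d.
P_X = Y_obs·Q·(S₀ − S) = 0.2240 × 5628 = 1261 kg VSS/d.
Carbonaceous O₂ demand = substrate oxidised − cell-mass equivalent = 5628 − 1.42 × 1261 = 3838 kg O₂/d.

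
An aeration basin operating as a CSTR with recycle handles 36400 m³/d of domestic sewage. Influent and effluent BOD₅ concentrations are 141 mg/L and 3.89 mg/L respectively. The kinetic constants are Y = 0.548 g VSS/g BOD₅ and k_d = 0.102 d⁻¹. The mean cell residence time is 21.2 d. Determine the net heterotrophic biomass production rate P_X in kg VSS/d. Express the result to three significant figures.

P_X ≈ 865 kg VSS/d

Y_obs = Y / (1 + k_d θ_c) = 0.548 / (1 + 0.102 × 21.2) = 0.548 / 3.162 = 0.1733.
Q·(S₀ − S) = 36400 × (141 − 3.89) × 10⁻³ = 4991 kg/d removed.
Biomass produced: P_X = Y_obs·Q·ΔS = 0.1733 × 4991 ≈ 864.8 kg VSS/d.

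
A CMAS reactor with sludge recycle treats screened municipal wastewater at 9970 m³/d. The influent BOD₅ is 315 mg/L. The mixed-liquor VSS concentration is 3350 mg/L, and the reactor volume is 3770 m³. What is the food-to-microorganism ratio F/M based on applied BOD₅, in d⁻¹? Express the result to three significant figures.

F/M ≈ 0.249 d⁻¹

Food-to-microorganism ratio F/M = Q S₀ / (V X) = 9970 × 315 / (3770 × 3350) = 0.2487 d⁻¹.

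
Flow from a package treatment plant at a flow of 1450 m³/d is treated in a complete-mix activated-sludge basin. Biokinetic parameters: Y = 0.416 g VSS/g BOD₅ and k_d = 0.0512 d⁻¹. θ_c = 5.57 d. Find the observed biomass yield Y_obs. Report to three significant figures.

Y_obs ≈ 0.324 g VSS/g BOD₅

Observed yield with endogenous decay: Y_obs = Y / (1 + k_d·θ_c) = 0.416 / (1 + 0.0512 × 5.57) = 0.416 / 1.285 = 0.3237 g VSS/g BOD₅.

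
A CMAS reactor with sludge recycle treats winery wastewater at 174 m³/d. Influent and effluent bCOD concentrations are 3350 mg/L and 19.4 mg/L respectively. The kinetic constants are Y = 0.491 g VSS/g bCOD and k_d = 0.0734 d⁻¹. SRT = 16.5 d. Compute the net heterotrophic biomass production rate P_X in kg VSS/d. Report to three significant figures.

Observed yield with endogenous decay: Y_obs = Y / (1 + k_d·θ_c) = 0.491 / (1 + 0.0734 × 16.5) = 0.491 / 2.211 = 0.2221 g VSS/g bCOD.
Q·(S₀ − S) = 174 × (3350 − 19.4) × 10⁻³ = 579.5 kg/d removed.
P_X = Y_obs · Q(S₀ − S) = 0.2221 × 579.5 = 128.7 kg VSS/d.

P_X ≈ 129 kg VSS/d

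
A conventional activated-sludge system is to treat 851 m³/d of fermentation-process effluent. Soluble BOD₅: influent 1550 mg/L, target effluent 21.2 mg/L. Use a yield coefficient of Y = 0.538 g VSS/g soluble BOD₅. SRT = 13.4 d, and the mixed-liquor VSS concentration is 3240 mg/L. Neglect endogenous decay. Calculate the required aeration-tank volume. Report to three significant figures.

V ≈ 2890 m³

V·X = Y·Q·ΔS·θ_c gives V = 0.538 × 851 × (1550 − 21.2) × 13.4 / 3240 = 2895 m³.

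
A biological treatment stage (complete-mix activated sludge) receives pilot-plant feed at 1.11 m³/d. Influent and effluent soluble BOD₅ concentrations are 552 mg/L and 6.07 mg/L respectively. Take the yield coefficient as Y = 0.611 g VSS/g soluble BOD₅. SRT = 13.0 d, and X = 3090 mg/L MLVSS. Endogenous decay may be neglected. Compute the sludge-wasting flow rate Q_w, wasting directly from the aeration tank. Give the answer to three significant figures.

Q_w ≈ 0.120 m³/d

Biomass mass balance (decay neglected): V·X = Y·Q·(S₀ − S)·θ_c, so V = 0.611 × 1.11 × (552 − 6.07) × 13.0 / 3090 = 1.558 m³.
For wasting at MLVSS concentration, Q_w = V/θ_c = 1.558/13.0 = 0.1198 m³/d.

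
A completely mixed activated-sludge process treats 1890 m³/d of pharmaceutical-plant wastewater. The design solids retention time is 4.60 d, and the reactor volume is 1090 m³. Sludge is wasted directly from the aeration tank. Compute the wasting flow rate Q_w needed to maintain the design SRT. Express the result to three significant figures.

With mixed-liquor wasting, θ_c = V/Q_w, so Q_w = V/θ_c = 1090/4.60 = 237.0 m³/d.

Q_w ≈ 237 m³/d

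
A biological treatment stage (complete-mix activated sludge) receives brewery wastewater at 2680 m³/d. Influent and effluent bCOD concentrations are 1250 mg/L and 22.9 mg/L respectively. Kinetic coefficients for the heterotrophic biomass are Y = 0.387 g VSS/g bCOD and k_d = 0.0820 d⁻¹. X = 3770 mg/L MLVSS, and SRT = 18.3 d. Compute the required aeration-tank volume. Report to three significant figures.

V ≈ 2470 m³

From the SRT design equation V = Y Q (S₀−S) θ_c / [X (1 + k_d θ_c)] = 0.387 × 2680 × (1250 − 22.9) × 18.3 / [3770 × (1 + 0.0820 × 18.3)] = 2.33×10^7 / 9427 = 2471 m³.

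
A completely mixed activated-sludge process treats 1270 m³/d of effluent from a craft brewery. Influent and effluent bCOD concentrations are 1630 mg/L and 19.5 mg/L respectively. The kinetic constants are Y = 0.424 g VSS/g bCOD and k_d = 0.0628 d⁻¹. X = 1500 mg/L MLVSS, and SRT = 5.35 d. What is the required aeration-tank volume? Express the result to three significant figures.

From the SRT design equation V = Y Q (S₀−S) θ_c / [X (1 + k_d θ_c)] = 0.424 × 1270 × (1630 − 19.5) × 5.35 / [1500 × (1 + 0.0628 × 5.35)] = 4.64×10^6 / 2004 = 2315 m³.

V ≈ 2320 m³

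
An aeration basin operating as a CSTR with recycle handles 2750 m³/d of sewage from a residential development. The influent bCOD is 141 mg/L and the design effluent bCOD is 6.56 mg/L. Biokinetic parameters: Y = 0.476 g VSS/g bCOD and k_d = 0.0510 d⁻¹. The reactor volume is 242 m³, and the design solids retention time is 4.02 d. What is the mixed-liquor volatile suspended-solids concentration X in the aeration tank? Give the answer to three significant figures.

X = Y·Q·ΔS·θ_c / [V·(1 + k_d θ_c)] = 0.476 × 2750 × (141 − 6.56) × 4.02 / [242 × (1 + 0.0510 × 4.02)] = 2426 mg/L.

X ≈ 2430 mg/L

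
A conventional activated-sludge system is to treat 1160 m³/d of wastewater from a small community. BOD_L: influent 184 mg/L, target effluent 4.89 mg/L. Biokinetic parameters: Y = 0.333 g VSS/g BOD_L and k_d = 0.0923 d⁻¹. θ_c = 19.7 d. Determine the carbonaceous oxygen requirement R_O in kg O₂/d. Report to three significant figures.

R_O ≈ 173 kg O₂/d

The observed yield is Y_obs = Y/(1 + k_d·θ_c) = 0.333 / (1 + 0.0923 × 19.7) = 0.333 / 2.818 = 0.1182 g VSS per g BOD_L removed.
ΔS = 184 − 4.89 = 179.1 mg/L, so the substrate removal rate is 1160 × 179.1/1000 = 207.8 kg BOD_L/d.
P_X = Y_obs·Q·(S₀ − S) = 0.1182 × 207.8 = 24.55 kg VSS/d.
R_O = Q·(S₀ − S) − 1.42·P_X = 207.8 − 1.42 × 24.55 = 172.9 kg O₂/d.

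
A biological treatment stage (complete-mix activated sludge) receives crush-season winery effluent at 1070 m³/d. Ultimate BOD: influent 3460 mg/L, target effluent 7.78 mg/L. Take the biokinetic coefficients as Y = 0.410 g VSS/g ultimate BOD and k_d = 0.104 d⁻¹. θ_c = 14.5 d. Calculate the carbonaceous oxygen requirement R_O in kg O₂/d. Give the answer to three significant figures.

R_O ≈ 2840 kg O₂/d

Y_obs = Y / (1 + k_d θ_c) = 0.410 / (1 + 0.104 × 14.5) = 0.410 / 2.508 = 0.1635.
Substrate removed = Q·(S₀ − S) = 1070 m³/d × (3460 − 7.78) g/m³ = 3.69×10^6 g/d = 3694 kg/d.
P_X = Y_obs·Q·(S₀ − S) = 0.1635 × 3694 = 603.9 kg VSS/d.
Carbonaceous O₂ demand = substrate oxidised − cell-mass equivalent = 3694 − 1.42 × 603.9 = 2836 kg O₂/d.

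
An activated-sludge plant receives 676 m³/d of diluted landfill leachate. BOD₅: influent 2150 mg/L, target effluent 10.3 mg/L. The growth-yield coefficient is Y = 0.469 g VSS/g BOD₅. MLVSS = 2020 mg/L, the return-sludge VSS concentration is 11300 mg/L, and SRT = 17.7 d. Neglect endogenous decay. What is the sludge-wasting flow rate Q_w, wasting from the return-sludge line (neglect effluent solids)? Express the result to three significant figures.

Biomass mass balance (decay neglected): V·X = Y·Q·(S₀ − S)·θ_c, so V = 0.469 × 676 × (2150 − 10.3) × 17.7 / 2020 = 5944 m³.
Q_w = (V·X)/(θ_c X_r) = 5944 × 2020 / (17.7 × 11300) = 60.03 m³/d.

Q_w ≈ 60.0 m³/d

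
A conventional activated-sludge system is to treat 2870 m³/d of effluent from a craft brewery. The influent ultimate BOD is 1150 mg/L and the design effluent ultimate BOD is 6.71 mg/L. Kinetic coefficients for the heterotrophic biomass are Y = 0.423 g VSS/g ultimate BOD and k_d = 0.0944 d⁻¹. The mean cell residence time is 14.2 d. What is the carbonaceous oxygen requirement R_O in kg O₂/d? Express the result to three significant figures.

Observed yield with endogenous decay: Y_obs = Y / (1 + k_d·θ_c) = 0.423 / (1 + 0.0944 × 14.2) = 0.423 / 2.340 = 0.1807 g VSS/g ultimate BOD.
Mass of ultimate BOD removed per day: Q(S₀ − S) = 2870 × 1143 g/m³ = 3281 kg/d.
Net sludge production P_X = 0.1807 × 3281 = 593.0 kg VSS/d.
Carbonaceous O₂ demand = substrate oxidised − cell-mass equivalent = 3281 − 1.42 × 593.0 = 2439 kg O₂/d.

R_O ≈ 2440 kg O₂/d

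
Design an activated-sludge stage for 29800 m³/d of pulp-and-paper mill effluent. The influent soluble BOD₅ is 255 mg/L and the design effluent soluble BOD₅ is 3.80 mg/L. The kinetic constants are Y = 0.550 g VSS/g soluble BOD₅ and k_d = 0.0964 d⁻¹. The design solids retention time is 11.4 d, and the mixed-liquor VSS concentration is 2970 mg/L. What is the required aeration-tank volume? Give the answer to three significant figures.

V ≈ 7530 m³

Rearranging the biomass balance for a CMAS with decay, V = Y·Q·ΔS·θ_c / [X·(1+k_d θ_c)] = 0.550 × 29800 × (255 − 3.80) × 11.4 / [2970 × (1 + 0.0964 × 11.4)] = 4.69×10^7 / 6234 = 7529 m³.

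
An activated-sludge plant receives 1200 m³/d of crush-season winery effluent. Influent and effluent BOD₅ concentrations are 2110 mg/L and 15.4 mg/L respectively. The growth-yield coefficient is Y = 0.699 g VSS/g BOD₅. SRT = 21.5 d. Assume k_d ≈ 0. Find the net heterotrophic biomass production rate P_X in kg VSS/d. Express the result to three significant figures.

Since k_d ≈ 0, Y_obs = Y = 0.699 g VSS/g BOD₅.
Mass of BOD₅ removed per day: Q(S₀ − S) = 1200 × 2095 g/m³ = 2514 kg/d.
Net biomass production P_X = Y_obs × Q·(S₀ − S) = 0.6990 × 2514 = 1757 kg VSS/d.

P_X ≈ 1760 kg VSS/d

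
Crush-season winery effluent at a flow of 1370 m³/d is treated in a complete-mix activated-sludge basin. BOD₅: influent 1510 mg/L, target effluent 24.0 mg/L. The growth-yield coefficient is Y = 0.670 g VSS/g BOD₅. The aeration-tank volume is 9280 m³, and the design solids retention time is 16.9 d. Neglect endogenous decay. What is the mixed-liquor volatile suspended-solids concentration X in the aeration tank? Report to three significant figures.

X = Y·Q·ΔS·θ_c / V = 0.670 × 1370 × (1510 − 24.0) × 16.9 / 9280 = 2484 mg/L.

X ≈ 2480 mg/L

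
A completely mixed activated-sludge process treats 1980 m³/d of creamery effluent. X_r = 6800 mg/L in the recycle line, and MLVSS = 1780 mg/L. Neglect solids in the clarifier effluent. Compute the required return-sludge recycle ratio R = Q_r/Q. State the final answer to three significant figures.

R ≈ 0.355

Solids balance on the clarifier gives (1+R)X = R·X_r, so R = X/(X_r − X) = 1780 / (6800 − 1780) = 0.3546.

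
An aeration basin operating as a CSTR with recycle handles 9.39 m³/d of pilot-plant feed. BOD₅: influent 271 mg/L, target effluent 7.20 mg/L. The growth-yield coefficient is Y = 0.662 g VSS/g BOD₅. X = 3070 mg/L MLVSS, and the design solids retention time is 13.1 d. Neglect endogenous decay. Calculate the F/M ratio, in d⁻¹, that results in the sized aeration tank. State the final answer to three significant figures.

F/M ≈ 0.118 d⁻¹

V·X = Y·Q·ΔS·θ_c gives V = 0.662 × 9.39 × (271 − 7.20) × 13.1 / 3070 = 6.997 m³.
F/M = applied load / biomass = Q·S₀/(V·X) = 9.39 × 271 / (6.997 × 3070) = 0.1185 d⁻¹.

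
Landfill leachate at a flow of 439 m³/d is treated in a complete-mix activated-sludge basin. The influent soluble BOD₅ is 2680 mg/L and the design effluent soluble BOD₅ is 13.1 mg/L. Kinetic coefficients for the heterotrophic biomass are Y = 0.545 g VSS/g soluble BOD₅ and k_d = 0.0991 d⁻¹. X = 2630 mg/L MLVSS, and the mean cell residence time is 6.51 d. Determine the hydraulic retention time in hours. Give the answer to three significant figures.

From the SRT design equation V = Y Q (S₀−S) θ_c / [X (1 + k_d θ_c)] = 0.545 × 439 × (2680 − 13.1) × 6.51 / [2630 × (1 + 0.0991 × 6.51)] = 4.15×10^6 / 4327 = 960.0 m³.
HRT = V/Q = 960.0 m³ / 439 m³·d⁻¹ = 2.187 d × 24 = 52.49 h.

τ ≈ 52.5 h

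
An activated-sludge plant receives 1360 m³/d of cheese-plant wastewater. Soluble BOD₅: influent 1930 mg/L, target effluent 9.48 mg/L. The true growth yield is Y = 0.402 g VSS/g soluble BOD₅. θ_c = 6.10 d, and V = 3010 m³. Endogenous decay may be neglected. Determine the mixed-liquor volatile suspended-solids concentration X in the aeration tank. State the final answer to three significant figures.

X ≈ 2130 mg/L

From V·X = Y·Q·(S₀ − S)·θ_c (decay neglected): X = 0.402 × 1360 × (1930 − 9.48) × 6.10 / 3010 = 2128 mg/L.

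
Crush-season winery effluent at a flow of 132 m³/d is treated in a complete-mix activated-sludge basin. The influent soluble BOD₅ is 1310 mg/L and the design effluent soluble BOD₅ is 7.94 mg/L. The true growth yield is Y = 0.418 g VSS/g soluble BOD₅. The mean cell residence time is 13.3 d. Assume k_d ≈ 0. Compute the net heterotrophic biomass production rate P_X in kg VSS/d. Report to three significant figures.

P_X ≈ 71.8 kg VSS/d

No decay correction is needed, so Y_obs = Y = 0.418.
Q·(S₀ − S) = 132 × (1310 − 7.94) × 10⁻³ = 171.9 kg/d removed.
Net biomass production P_X = Y_obs × Q·(S₀ − S) = 0.4180 × 171.9 = 71.84 kg VSS/d.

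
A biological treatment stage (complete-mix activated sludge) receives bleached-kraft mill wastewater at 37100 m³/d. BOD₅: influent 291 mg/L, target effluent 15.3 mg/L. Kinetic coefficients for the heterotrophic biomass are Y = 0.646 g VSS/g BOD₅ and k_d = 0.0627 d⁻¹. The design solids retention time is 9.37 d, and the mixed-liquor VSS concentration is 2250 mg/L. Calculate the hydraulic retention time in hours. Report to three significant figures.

τ ≈ 11.2 h

Steady-state biomass mass balance: V·X·(1 + k_d·θ_c) = Y·Q·(S₀ − S)·θ_c, so V = 0.646 × 37100 × (291 − 15.3) × 9.37 / [2250 × (1 + 0.0627 × 9.37)] = 6.19×10^7 / 3572 = 17334 m³.
HRT = V/Q = 17334 m³ / 37100 m³·d⁻¹ = 0.4672 d × 24 = 11.21 h.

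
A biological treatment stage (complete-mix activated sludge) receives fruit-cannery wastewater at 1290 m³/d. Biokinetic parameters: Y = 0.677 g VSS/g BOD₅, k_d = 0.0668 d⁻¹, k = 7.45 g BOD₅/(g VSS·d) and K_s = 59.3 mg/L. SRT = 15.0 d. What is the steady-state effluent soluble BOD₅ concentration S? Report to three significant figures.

S ≈ 1.61 mg/L

For a completely mixed reactor with recycle the Lawrence–McCarty relation gives S = K_s·(1 + k_d·θ_c) / [θ_c·(Y·k − k_d) − 1] = 59.3 × (1 + 0.0668 × 15.0) / [15.0 × (0.677 × 7.45 − 0.0668) − 1] = 118.7 / 73.65 = 1.612 mg/L.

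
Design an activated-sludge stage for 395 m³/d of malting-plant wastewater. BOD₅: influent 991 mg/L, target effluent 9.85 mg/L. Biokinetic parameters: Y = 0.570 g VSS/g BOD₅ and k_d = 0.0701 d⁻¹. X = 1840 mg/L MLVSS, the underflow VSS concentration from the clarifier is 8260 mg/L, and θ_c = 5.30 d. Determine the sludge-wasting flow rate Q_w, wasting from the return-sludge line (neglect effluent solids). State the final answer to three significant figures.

Q_w ≈ 19.5 m³/d

From the SRT design equation V = Y Q (S₀−S) θ_c / [X (1 + k_d θ_c)] = 0.570 × 395 × (991 − 9.85) × 5.30 / [1840 × (1 + 0.0701 × 5.30)] = 1.17×10^6 / 2524 = 463.9 m³.
θ_c = V·X/(Q_w·X_r) when wasting from the recycle, so Q_w = V·X/(θ_c·X_r) = 463.9 × 1840 / (5.30 × 8260) = 19.50 m³/d.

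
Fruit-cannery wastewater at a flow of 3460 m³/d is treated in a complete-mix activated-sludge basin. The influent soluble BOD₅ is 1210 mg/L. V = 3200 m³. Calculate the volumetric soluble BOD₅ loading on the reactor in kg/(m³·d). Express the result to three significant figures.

L_v = Q S₀ / V = 3460 × 1210 × 10⁻³ / 3200 = 1.308 kg/(m³·d).

L_v ≈ 1.31 kg soluble BOD₅/(m³·d)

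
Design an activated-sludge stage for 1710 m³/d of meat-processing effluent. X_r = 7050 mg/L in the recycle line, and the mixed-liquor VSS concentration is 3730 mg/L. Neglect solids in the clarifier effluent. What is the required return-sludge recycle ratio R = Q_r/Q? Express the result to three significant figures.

R = Q_r/Q = X/(X_r − X) = 3730 / (7050 − 3730) = 1.123.

R ≈ 1.12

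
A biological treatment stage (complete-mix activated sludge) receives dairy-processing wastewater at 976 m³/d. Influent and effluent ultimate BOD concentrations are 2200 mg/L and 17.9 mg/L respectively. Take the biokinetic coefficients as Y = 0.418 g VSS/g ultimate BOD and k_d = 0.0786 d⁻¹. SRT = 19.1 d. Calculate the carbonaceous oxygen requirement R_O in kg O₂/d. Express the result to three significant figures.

Y_obs = Y / (1 + k_d θ_c) = 0.418 / (1 + 0.0786 × 19.1) = 0.418 / 2.501 = 0.1671.
Substrate removed = Q·(S₀ − S) = 976 m³/d × (2200 − 17.9) g/m³ = 2.13×10^6 g/d = 2130 kg/d.
Biomass synthesised: P_X = Y_obs × 2130 = 355.9 kg VSS/d.
Carbonaceous O₂ demand = substrate oxidised − cell-mass equivalent = 2130 − 1.42 × 355.9 = 1624 kg O₂/d.

R_O ≈ 1620 kg O₂/d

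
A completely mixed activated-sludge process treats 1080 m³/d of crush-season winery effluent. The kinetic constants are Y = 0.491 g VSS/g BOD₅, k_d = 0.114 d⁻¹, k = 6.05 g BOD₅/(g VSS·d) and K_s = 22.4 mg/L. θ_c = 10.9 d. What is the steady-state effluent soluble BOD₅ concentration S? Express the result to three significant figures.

S ≈ 1.67 mg/L

For a completely mixed reactor with recycle the Lawrence–McCarty relation gives S = K_s·(1 + k_d·θ_c) / [θ_c·(Y·k − k_d) − 1] = 22.4 × (1 + 0.114 × 10.9) / [10.9 × (0.491 × 6.05 − 0.114) − 1] = 50.23 / 30.14 = 1.667 mg/L.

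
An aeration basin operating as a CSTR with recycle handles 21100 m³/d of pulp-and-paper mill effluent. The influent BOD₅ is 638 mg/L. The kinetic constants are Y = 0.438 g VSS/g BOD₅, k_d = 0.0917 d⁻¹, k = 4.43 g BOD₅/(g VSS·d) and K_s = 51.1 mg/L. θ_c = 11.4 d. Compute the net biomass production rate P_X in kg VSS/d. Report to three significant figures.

P_X ≈ 2860 kg VSS/d

Effluent substrate depends only on kinetics and SRT: S = K_s(1 + k_d θ_c) / [θ_c(Yk − k_d) − 1] = 51.1 × (1 + 0.0917 × 11.4) / [11.4 × (0.438 × 4.43 − 0.0917) − 1] = 104.5 / 20.07 = 5.207 mg/L.
Observed yield with endogenous decay: Y_obs = Y / (1 + k_d·θ_c) = 0.438 / (1 + 0.0917 × 11.4) = 0.438 / 2.045 = 0.2141 g VSS/g BOD₅.
Q·(S₀ − S) = 21100 × (638 − 5.21) × 10⁻³ = 13352 kg/d removed.
P_X = Y_obs · Q(S₀ − S) = 0.2141 × 13352 = 2859 kg VSS/d.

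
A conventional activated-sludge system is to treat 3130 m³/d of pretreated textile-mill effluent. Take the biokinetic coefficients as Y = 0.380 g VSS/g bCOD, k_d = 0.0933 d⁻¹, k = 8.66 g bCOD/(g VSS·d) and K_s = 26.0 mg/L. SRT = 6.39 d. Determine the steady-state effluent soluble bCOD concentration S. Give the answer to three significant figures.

S ≈ 2.14 mg/L

For a completely mixed reactor with recycle the Lawrence–McCarty relation gives S = K_s·(1 + k_d·θ_c) / [θ_c·(Y·k − k_d) − 1] = 26.0 × (1 + 0.0933 × 6.39) / [6.39 × (0.380 × 8.66 − 0.0933) − 1] = 41.50 / 19.43 = 2.136 mg/L.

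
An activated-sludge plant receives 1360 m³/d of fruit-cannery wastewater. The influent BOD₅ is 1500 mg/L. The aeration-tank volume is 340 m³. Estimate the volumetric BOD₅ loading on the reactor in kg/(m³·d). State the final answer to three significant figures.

L_v ≈ 6.00 kg BOD₅/(m³·d)

Applied BOD₅ load per unit volume = Q·S₀/V = (1360 × 1500/1000)/340.0 = 6.000 kg BOD₅·m⁻³·d⁻¹.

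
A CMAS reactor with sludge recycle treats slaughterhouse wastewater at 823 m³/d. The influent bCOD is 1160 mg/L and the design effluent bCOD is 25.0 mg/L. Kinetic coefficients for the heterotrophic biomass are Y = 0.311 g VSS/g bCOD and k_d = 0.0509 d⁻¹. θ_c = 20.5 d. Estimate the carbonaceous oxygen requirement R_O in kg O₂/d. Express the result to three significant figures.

R_O ≈ 732 kg O₂/d

Y_obs = Y / (1 + k_d θ_c) = 0.311 / (1 + 0.0509 × 20.5) = 0.311 / 2.043 = 0.1522.
Q·(S₀ − S) = 823 × (1160 − 25.0) × 10⁻³ = 934.1 kg/d removed.
Net sludge production P_X = 0.1522 × 934.1 = 142.2 kg VSS/d.
R_O = Q·ΔS − 1.42 P_X = 934.1 − 201.9 = 732.2 kg O₂/d.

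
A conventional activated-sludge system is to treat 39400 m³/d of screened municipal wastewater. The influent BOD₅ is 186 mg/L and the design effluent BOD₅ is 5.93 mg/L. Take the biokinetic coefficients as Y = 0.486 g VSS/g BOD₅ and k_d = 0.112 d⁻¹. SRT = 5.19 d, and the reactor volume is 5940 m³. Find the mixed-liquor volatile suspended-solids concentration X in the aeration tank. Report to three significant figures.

X ≈ 1910 mg/L

From V·X·(1 + k_d·θ_c) = Y·Q·(S₀ − S)·θ_c: X = 0.486 × 39400 × (186 − 5.93) × 5.19 / [5940 × (1 + 0.112 × 5.19)] = 1905 mg/L.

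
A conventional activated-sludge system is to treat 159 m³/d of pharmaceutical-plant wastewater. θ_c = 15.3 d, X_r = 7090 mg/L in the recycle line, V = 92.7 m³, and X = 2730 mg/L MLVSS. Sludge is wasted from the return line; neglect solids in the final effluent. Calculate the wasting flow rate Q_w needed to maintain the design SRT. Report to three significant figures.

Q_w = (V·X)/(θ_c X_r) = 92.70 × 2730 / (15.3 × 7090) = 2.333 m³/d.

Q_w ≈ 2.33 m³/d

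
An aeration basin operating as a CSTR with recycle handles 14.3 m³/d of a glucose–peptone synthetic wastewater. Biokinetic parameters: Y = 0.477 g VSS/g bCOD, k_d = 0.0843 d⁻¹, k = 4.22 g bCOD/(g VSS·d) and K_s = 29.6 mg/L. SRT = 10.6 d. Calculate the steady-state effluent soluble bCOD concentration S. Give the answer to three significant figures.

From the Monod/SRT balance for a CMAS, S = K_s·(1+k_d θ_c)/[θ_c·(Y k − k_d) − 1] = 29.6 × (1 + 0.0843 × 10.6) / [10.6 × (0.477 × 4.22 − 0.0843) − 1] = 56.05 / 19.44 = 2.883 mg/L.

S ≈ 2.88 mg/L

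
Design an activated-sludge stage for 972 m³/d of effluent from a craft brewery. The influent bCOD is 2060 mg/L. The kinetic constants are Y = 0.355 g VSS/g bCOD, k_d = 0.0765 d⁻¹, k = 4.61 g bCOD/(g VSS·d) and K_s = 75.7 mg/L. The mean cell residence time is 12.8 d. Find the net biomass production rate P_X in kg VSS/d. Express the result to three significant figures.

From the Monod/SRT balance for a CMAS, S = K_s·(1+k_d θ_c)/[θ_c·(Y k − k_d) − 1] = 75.7 × (1 + 0.0765 × 12.8) / [12.8 × (0.355 × 4.61 − 0.0765) − 1] = 149.8 / 18.97 = 7.899 mg/L.
Correct the yield for decay: Y_obs = Y/(1 + k_d θ_c) = 0.355 / (1 + 0.0765 × 12.8) = 0.355 / 1.979 = 0.1794.
Q·(S₀ − S) = 972 × (2060 − 7.90) × 10⁻³ = 1995 kg/d removed.
So the net sludge growth is P_X = 0.1794 × 1995 = 357.8 kg VSS/d.

P_X ≈ 358 kg VSS/d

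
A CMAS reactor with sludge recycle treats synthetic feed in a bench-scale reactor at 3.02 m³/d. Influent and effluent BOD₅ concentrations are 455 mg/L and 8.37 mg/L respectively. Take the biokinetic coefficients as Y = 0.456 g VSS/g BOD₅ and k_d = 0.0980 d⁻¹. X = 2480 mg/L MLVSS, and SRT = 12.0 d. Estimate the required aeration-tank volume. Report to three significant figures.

From the SRT design equation V = Y Q (S₀−S) θ_c / [X (1 + k_d θ_c)] = 0.456 × 3.02 × (455 − 8.37) × 12.0 / [2480 × (1 + 0.0980 × 12.0)] = 7.38×10^3 / 5396 = 1.368 m³.

V ≈ 1.37 m³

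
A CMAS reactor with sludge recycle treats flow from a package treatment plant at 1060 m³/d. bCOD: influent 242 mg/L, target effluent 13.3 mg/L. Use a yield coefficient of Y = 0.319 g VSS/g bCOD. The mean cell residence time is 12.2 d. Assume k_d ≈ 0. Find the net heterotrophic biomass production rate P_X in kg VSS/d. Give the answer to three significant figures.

P_X ≈ 77.3 kg VSS/d

No decay correction is needed, so Y_obs = Y = 0.319.
Q·(S₀ − S) = 1060 × (242 − 13.3) × 10⁻³ = 242.4 kg/d removed.
So the net sludge growth is P_X = 0.3190 × 242.4 = 77.33 kg VSS/d.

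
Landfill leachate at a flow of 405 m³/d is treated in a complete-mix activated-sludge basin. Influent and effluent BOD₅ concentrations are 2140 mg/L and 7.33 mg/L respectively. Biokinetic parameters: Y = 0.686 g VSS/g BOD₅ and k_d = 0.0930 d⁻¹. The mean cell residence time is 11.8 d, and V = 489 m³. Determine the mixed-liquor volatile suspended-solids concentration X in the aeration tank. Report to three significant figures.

X ≈ 6820 mg/L

X = Y·Q·ΔS·θ_c / [V·(1 + k_d θ_c)] = 0.686 × 405 × (2140 − 7.33) × 11.8 / [489 × (1 + 0.0930 × 11.8)] = 6817 mg/L.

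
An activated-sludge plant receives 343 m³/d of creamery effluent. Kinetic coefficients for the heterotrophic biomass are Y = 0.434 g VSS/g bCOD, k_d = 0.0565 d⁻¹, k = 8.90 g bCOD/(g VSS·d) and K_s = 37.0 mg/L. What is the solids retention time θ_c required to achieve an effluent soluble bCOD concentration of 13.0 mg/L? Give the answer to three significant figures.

From 1/θ_c = Y·k·S/(K_s + S) − k_d: Y·k·S/(K_s+S) = 0.434 × 8.90 × 13.0 / (37.0 + 13.0) = 1.004 d⁻¹.
θ_c = 1/(μ − k_d) = 1/(1.004 − 0.0565) = 1/0.9478 = 1.055 d.

θ_c ≈ 1.06 d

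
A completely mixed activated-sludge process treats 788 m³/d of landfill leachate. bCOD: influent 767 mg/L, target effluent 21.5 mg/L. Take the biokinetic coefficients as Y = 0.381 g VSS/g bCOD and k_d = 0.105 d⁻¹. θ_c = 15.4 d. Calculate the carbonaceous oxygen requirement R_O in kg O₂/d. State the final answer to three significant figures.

Correct the yield for decay: Y_obs = Y/(1 + k_d θ_c) = 0.381 / (1 + 0.105 × 15.4) = 0.381 / 2.617 = 0.1456.
Substrate removed = Q·(S₀ − S) = 788 m³/d × (767 − 21.5) g/m³ = 5.87×10^5 g/d = 587.5 kg/d.
Biomass synthesised: P_X = Y_obs × 587.5 = 85.53 kg VSS/d.
Carbonaceous O₂ demand = substrate oxidised − cell-mass equivalent = 587.5 − 1.42 × 85.53 = 466.0 kg O₂/d.

R_O ≈ 466 kg O₂/d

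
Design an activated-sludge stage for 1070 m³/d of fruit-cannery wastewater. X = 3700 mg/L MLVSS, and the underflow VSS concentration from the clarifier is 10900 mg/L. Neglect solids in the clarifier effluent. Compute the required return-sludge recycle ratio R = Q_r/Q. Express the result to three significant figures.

R ≈ 0.514

Mass balance around the secondary clarifier (neglecting effluent solids): R = X / (X_r − X) = 3700 / (10900 − 3700) = 0.5139.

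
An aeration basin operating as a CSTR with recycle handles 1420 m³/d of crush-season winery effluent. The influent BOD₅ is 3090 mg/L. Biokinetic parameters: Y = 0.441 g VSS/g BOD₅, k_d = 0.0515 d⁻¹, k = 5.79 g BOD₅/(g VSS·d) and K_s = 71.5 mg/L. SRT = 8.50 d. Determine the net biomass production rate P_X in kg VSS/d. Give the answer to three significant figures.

P_X ≈ 1340 kg VSS/d

Effluent substrate depends only on kinetics and SRT: S = K_s(1 + k_d θ_c) / [θ_c(Yk − k_d) − 1] = 71.5 × (1 + 0.0515 × 8.50) / [8.50 × (0.441 × 5.79 − 0.0515) − 1] = 102.8 / 20.27 = 5.072 mg/L.
Observed yield with endogenous decay: Y_obs = Y / (1 + k_d·θ_c) = 0.441 / (1 + 0.0515 × 8.50) = 0.441 / 1.438 = 0.3067 g VSS/g BOD₅.
ΔS = 3090 − 5.07 = 3085 mg/L, so the substrate removal rate is 1420 × 3085/1000 = 4381 kg BOD₅/d.
Net biomass production P_X = Y_obs × Q·(S₀ − S) = 0.3067 × 4381 = 1344 kg VSS/d.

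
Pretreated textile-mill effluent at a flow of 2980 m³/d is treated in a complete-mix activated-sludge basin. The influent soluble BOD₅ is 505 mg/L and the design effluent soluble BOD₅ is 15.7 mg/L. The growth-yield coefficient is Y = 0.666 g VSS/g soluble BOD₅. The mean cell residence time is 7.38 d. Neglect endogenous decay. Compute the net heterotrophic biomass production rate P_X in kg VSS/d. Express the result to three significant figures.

No decay correction is needed, so Y_obs = Y = 0.666.
Substrate removed = Q·(S₀ − S) = 2980 m³/d × (505 − 15.7) g/m³ = 1.46×10^6 g/d = 1458 kg/d.
P_X = Y_obs · Q(S₀ − S) = 0.6660 × 1458 = 971.1 kg VSS/d.

P_X ≈ 971 kg VSS/d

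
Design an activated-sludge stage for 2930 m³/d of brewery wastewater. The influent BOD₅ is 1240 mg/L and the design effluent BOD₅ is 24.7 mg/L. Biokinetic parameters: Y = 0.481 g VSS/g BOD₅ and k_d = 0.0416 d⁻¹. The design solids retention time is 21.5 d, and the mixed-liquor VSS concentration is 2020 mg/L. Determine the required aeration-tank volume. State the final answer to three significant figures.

V ≈ 9620 m³

Rearranging the biomass balance for a CMAS with decay, V = Y·Q·ΔS·θ_c / [X·(1+k_d θ_c)] = 0.481 × 2930 × (1240 − 24.7) × 21.5 / [2020 × (1 + 0.0416 × 21.5)] = 3.68×10^7 / 3827 = 9623 m³.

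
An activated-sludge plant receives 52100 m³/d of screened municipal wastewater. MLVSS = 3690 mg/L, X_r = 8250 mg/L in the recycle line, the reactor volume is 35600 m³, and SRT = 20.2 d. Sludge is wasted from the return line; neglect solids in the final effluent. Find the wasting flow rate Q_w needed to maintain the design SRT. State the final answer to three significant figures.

Wasting from the return line (neglecting effluent solids): Q_w = V·X / (θ_c·X_r) = 35600 × 3690 / (20.2 × 8250) = 788.3 m³/d.

Q_w ≈ 788 m³/d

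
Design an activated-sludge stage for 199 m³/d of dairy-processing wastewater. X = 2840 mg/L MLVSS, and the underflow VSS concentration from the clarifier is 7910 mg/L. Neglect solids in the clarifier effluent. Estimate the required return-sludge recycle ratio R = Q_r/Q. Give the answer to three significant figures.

R ≈ 0.560

Solids balance on the clarifier gives (1+R)X = R·X_r, so R = X/(X_r − X) = 2840 / (7910 − 2840) = 0.5602.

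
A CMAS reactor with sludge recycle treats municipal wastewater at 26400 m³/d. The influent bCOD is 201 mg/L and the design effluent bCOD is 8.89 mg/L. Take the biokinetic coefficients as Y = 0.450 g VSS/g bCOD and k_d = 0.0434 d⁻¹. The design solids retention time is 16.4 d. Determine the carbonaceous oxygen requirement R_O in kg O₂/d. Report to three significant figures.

Correct the yield for decay: Y_obs = Y/(1 + k_d θ_c) = 0.450 / (1 + 0.0434 × 16.4) = 0.450 / 1.712 = 0.2629.
ΔS = 201 − 8.89 = 192.1 mg/L, so the substrate removal rate is 26400 × 192.1/1000 = 5072 kg bCOD/d.
Net sludge production P_X = 0.2629 × 5072 = 1333 kg VSS/d.
Carbonaceous O₂ demand = substrate oxidised − cell-mass equivalent = 5072 − 1.42 × 1333 = 3178 kg O₂/d.

R_O ≈ 3180 kg O₂/d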